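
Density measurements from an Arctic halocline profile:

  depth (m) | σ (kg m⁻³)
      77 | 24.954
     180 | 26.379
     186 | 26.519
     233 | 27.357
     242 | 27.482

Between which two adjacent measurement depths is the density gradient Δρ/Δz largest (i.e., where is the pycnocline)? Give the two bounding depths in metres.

180–186 m

Compute the density gradient over each adjacent pair:
  77–180 m: Δρ/Δz = 1.425/103 = 0.014 kg m⁻⁴
  180–186 m: Δρ/Δz = 0.140/6 = 0.023 kg m⁻⁴
  186–233 m: Δρ/Δz = 0.838/47 = 0.018 kg m⁻⁴
  233–242 m: Δρ/Δz = 0.125/9 = 0.014 kg m⁻⁴
The largest gradient is in the 180–186 m interval — the pycnocline.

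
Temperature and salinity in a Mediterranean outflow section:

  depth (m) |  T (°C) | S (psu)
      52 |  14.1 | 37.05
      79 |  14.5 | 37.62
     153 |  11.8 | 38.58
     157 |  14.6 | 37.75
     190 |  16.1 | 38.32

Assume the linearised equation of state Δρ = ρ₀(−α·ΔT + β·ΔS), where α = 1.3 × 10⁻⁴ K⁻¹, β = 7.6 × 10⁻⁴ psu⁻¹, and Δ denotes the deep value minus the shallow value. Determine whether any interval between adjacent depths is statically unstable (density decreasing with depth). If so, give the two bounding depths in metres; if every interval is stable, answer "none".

153–157 m

Evaluate Δρ/ρ₀ = −αΔT + βΔS across each adjacent pair:
  52–79 m: −αΔT+βΔS = −(1.3 × 10⁻⁴)(+0.4)+(7.6 × 10⁻⁴)(+0.57) = 3.8 × 10⁻⁴ → stable
  79–153 m: −αΔT+βΔS = −(1.3 × 10⁻⁴)(-2.7)+(7.6 × 10⁻⁴)(+0.96) = 1.1 × 10⁻³ → stable
  153–157 m: −αΔT+βΔS = −(1.3 × 10⁻⁴)(+2.8)+(7.6 × 10⁻⁴)(-0.83) = -9.9 × 10⁻⁴ → UNSTABLE
  157–190 m: −αΔT+βΔS = −(1.3 × 10⁻⁴)(+1.5)+(7.6 × 10⁻⁴)(+0.57) = 2.4 × 10⁻⁴ → stable
The 153–157 m interval has Δρ < 0: lighter water underlies denser water.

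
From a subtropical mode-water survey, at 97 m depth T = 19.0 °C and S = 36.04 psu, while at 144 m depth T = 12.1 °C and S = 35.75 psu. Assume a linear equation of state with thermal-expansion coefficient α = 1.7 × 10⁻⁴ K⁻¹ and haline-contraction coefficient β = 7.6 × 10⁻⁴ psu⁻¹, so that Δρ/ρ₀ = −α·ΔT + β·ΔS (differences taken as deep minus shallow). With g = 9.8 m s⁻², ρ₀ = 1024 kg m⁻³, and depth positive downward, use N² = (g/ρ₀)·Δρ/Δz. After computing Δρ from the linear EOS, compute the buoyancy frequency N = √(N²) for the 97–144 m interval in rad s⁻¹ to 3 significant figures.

0.0141 rad s⁻¹

ΔT = -6.9 K, ΔS = -0.29 psu (deep − shallow).
Δρ/ρ₀ = −αΔT + βΔS = 1.173 × 10⁻³ − 2.204 × 10⁻⁴ = 9.526 × 10⁻⁴, so Δρ ≈ 0.9755 kg m⁻³.
N² = (g/ρ₀)·Δρ/Δz = g·(Δρ/ρ₀)/Δz = 9.8 × 9.526 × 10⁻⁴ / 47 = 1.9863 × 10⁻⁴ s⁻².
N = √(1.9863 × 10⁻⁴) = 0.014094 rad s⁻¹ ≈ 0.0141 rad s⁻¹.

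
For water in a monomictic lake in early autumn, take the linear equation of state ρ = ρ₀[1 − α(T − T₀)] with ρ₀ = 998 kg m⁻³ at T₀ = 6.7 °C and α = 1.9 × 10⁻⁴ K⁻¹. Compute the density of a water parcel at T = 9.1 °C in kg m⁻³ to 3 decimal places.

997.545 kg m⁻³

T − T₀ = +2.4 K.
Bracket = 1 − α·(+2.4) = 1 + (-4.56 × 10⁻⁴) = 0.9995440.
ρ = 998 × 0.9995440 = 997.545 kg m⁻³.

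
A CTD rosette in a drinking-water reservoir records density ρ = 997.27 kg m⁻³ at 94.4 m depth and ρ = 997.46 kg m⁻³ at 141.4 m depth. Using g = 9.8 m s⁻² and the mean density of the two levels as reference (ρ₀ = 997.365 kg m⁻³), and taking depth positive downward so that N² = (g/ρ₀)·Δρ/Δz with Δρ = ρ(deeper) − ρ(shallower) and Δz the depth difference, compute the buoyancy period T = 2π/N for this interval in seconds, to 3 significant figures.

Δρ = 997.46 − 997.27 = 0.19 kg m⁻³ over Δz = 141.4 − 94.4 = 47 m.
N² = (9.8/997.365) × (0.19/47) = 3.9722 × 10⁻⁵ s⁻².
N = √(3.9722 × 10⁻⁵) = 6.3025 × 10⁻³ rad s⁻¹, so T = 2π/N = 996.94 s ≈ 997 s.
Since Δρ > 0 the layer is stably stratified.

997 s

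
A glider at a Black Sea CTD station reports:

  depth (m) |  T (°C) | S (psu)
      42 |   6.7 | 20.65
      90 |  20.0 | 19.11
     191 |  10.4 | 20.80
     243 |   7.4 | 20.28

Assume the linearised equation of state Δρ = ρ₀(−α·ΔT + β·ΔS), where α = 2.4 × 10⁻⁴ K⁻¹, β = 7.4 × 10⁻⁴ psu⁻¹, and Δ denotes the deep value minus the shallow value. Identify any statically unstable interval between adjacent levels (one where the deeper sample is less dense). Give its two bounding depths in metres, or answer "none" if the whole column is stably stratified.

42–90 m

Evaluate Δρ/ρ₀ = −αΔT + βΔS across each adjacent pair:
  42–90 m: −αΔT+βΔS = −(2.4 × 10⁻⁴)(+13.3)+(7.4 × 10⁻⁴)(-1.54) = -4.3 × 10⁻³ → UNSTABLE
  90–191 m: −αΔT+βΔS = −(2.4 × 10⁻⁴)(-9.6)+(7.4 × 10⁻⁴)(+1.69) = 3.6 × 10⁻³ → stable
  191–243 m: −αΔT+βΔS = −(2.4 × 10⁻⁴)(-3.0)+(7.4 × 10⁻⁴)(-0.52) = 3.4 × 10⁻⁴ → stable
The 42–90 m interval has Δρ < 0: lighter water underlies denser water.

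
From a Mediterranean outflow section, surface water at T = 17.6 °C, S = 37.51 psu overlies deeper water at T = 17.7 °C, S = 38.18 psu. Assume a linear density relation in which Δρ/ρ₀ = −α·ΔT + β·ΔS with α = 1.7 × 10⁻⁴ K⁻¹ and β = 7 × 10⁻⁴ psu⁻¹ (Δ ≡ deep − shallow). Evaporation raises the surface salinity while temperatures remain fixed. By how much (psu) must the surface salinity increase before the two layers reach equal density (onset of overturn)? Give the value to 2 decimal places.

0.65 psu

Neutral buoyancy requires −α(T_deep − T_surf) + β(S_deep − S_surf′) = 0.
S_surf′ = S_deep − (α/β)·ΔT = 38.18 − (1.7 × 10⁻⁴/7 × 10⁻⁴)·(+0.1) = 38.1557 psu.
Increase required: 38.1557 − 37.51 = 0.6457 psu.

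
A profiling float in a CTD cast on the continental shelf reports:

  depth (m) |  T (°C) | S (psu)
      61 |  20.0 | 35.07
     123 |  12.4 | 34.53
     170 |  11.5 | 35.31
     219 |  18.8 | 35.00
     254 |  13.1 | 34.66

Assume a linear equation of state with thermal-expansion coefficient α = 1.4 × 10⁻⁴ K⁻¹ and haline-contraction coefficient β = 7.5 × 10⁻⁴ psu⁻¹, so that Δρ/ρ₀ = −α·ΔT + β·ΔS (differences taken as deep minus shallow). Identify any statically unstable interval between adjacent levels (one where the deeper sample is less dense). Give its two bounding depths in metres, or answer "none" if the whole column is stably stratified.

Evaluate Δρ/ρ₀ = −αΔT + βΔS across each adjacent pair:
  61–123 m: −αΔT+βΔS = −(1.4 × 10⁻⁴)(-7.6)+(7.5 × 10⁻⁴)(-0.54) = 6.6 × 10⁻⁴ → stable
  123–170 m: −αΔT+βΔS = −(1.4 × 10⁻⁴)(-0.9)+(7.5 × 10⁻⁴)(+0.78) = 7.1 × 10⁻⁴ → stable
  170–219 m: −αΔT+βΔS = −(1.4 × 10⁻⁴)(+7.3)+(7.5 × 10⁻⁴)(-0.31) = -1.3 × 10⁻³ → UNSTABLE
  219–254 m: −αΔT+βΔS = −(1.4 × 10⁻⁴)(-5.7)+(7.5 × 10⁻⁴)(-0.34) = 5.4 × 10⁻⁴ → stable
The 170–219 m interval has Δρ < 0: lighter water underlies denser water.

170–219 m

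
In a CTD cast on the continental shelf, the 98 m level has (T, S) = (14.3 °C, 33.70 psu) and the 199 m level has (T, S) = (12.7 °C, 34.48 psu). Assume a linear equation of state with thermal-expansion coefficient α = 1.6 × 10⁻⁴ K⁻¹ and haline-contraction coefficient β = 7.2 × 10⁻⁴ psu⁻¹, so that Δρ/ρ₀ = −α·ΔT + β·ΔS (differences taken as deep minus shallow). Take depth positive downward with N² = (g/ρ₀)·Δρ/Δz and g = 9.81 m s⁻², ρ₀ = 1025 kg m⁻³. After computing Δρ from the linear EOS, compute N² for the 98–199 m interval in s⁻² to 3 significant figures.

ΔT = -1.6 K, ΔS = +0.78 psu (deep − shallow).
Δρ/ρ₀ = −αΔT + βΔS = 2.56 × 10⁻⁴ + 5.616 × 10⁻⁴ = 8.176 × 10⁻⁴, so Δρ ≈ 0.8380 kg m⁻³.
N² = (g/ρ₀)·Δρ/Δz = g·(Δρ/ρ₀)/Δz = 9.81 × 8.176 × 10⁻⁴ / 101 = 7.9412 × 10⁻⁵ s⁻² ≈ 7.94 × 10⁻⁵ s⁻².

7.94 × 10⁻⁵ s⁻²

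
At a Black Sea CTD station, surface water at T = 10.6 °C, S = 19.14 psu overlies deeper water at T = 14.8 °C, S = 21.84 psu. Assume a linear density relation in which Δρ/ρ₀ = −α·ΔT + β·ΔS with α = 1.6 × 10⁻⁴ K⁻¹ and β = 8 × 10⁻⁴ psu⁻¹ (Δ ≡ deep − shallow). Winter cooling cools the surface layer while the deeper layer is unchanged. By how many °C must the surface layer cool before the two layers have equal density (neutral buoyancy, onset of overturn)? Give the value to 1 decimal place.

Neutral buoyancy requires Δρ = 0, i.e. −α(T_deep − T_surf′) + β(S_deep − S_surf) = 0.
T_surf′ = T_deep − (β/α)·ΔS = 14.8 − (8 × 10⁻⁴/1.6 × 10⁻⁴)·(+2.70) = 1.300 °C.
Cooling required: 10.6 − (1.300) = 9.300 °C.

9.3 °C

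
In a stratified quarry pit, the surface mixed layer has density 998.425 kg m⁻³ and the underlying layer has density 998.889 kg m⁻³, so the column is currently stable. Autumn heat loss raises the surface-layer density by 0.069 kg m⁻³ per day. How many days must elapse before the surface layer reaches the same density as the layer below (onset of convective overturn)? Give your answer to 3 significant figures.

Density deficit of the surface layer: 998.889 − 998.425 = 0.464 kg m⁻³.
Required change = 0.464 / 0.069 = 6.72 days.

6.72 days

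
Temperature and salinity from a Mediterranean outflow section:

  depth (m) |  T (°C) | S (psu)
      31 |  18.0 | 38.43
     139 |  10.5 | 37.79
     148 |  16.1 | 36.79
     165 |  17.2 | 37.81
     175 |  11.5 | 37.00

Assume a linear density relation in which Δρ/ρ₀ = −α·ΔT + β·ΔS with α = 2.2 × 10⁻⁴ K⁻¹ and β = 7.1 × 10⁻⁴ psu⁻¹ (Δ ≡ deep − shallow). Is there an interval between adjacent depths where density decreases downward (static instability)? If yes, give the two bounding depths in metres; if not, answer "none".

139–148 m

Evaluate Δρ/ρ₀ = −αΔT + βΔS across each adjacent pair:
  31–139 m: −αΔT+βΔS = −(2.2 × 10⁻⁴)(-7.5)+(7.1 × 10⁻⁴)(-0.64) = 1.2 × 10⁻³ → stable
  139–148 m: −αΔT+βΔS = −(2.2 × 10⁻⁴)(+5.6)+(7.1 × 10⁻⁴)(-1.00) = -1.9 × 10⁻³ → UNSTABLE
  148–165 m: −αΔT+βΔS = −(2.2 × 10⁻⁴)(+1.1)+(7.1 × 10⁻⁴)(+1.02) = 4.8 × 10⁻⁴ → stable
  165–175 m: −αΔT+βΔS = −(2.2 × 10⁻⁴)(-5.7)+(7.1 × 10⁻⁴)(-0.81) = 6.8 × 10⁻⁴ → stable
The 139–148 m interval has Δρ < 0: lighter water underlies denser water.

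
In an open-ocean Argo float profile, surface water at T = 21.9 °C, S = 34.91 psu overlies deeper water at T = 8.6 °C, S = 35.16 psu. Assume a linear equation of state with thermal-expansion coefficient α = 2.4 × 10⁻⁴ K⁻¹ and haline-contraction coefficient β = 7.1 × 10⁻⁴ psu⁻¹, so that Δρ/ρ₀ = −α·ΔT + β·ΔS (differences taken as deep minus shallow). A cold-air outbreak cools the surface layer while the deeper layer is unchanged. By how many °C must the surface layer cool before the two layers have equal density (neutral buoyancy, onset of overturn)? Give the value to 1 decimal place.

Neutral buoyancy requires Δρ = 0, i.e. −α(T_deep − T_surf′) + β(S_deep − S_surf) = 0.
T_surf′ = T_deep − (β/α)·ΔS = 8.6 − (7.1 × 10⁻⁴/2.4 × 10⁻⁴)·(+0.25) = 7.860 °C.
Cooling required: 21.9 − (7.860) = 14.040 °C.

14.0 °C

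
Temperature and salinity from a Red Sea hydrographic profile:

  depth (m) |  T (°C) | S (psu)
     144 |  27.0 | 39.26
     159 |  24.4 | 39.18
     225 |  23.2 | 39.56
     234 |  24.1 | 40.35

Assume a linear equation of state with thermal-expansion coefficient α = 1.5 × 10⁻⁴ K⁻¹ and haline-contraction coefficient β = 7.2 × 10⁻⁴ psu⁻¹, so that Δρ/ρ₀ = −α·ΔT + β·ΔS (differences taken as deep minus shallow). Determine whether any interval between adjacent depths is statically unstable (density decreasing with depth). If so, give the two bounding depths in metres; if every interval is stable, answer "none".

none

Evaluate Δρ/ρ₀ = −αΔT + βΔS across each adjacent pair:
  144–159 m: −αΔT+βΔS = −(1.5 × 10⁻⁴)(-2.6)+(7.2 × 10⁻⁴)(-0.08) = 3.3 × 10⁻⁴ → stable
  159–225 m: −αΔT+βΔS = −(1.5 × 10⁻⁴)(-1.2)+(7.2 × 10⁻⁴)(+0.38) = 4.5 × 10⁻⁴ → stable
  225–234 m: −αΔT+βΔS = −(1.5 × 10⁻⁴)(+0.9)+(7.2 × 10⁻⁴)(+0.79) = 4.3 × 10⁻⁴ → stable
Every interval has Δρ > 0: the column is stably stratified throughout.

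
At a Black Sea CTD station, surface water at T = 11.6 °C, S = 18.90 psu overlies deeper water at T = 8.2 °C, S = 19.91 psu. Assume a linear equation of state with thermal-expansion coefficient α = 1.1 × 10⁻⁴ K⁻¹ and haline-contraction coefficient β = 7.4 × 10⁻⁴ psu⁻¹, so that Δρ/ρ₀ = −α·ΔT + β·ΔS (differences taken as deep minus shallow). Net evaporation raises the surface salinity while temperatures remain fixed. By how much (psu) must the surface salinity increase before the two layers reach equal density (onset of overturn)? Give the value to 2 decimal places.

1.52 psu

Neutral buoyancy requires −α(T_deep − T_surf) + β(S_deep − S_surf′) = 0.
S_surf′ = S_deep − (α/β)·ΔT = 19.91 − (1.1 × 10⁻⁴/7.4 × 10⁻⁴)·(-3.4) = 20.4154 psu.
Increase required: 20.4154 − 18.90 = 1.5154 psu.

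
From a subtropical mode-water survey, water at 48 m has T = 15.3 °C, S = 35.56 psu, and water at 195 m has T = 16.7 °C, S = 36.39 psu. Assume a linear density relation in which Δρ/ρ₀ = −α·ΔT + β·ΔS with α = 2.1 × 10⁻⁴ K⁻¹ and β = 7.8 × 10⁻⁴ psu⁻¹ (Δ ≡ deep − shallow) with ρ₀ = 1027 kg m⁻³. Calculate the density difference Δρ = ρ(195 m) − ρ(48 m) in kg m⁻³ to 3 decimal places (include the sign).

+0.363 kg m⁻³

ΔT = +1.4 K, ΔS = +0.83 psu (deep − shallow).
Δρ/ρ₀ = −(2.1 × 10⁻⁴)(+1.4) + (7.8 × 10⁻⁴)(+0.83) = 3.534 × 10⁻⁴.
Δρ = 1027 × (3.534 × 10⁻⁴) = +0.363 kg m⁻³.
Positive Δρ: denser below, stable.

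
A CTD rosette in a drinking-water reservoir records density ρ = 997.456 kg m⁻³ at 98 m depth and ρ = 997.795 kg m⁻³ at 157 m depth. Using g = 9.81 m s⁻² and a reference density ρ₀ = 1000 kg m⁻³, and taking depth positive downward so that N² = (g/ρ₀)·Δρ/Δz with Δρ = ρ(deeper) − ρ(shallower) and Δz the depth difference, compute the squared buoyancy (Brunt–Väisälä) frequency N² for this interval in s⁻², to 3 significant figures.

5.64 × 10⁻⁵ s⁻²

Δρ = 997.795 − 997.456 = 0.339 kg m⁻³ over Δz = 157 − 98 = 59 m.
N² = (9.81/1000) × (0.339/59) = 5.6366 × 10⁻⁵ s⁻² ≈ 5.64 × 10⁻⁵ s⁻².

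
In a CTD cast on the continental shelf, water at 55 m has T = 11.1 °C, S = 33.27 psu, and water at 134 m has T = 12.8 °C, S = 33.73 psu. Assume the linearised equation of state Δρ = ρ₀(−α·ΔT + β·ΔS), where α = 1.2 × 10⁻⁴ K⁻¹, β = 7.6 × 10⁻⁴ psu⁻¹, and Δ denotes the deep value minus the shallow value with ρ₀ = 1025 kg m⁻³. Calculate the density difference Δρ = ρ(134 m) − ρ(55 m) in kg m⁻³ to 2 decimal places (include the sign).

ΔT = +1.7 K, ΔS = +0.46 psu (deep − shallow).
Δρ/ρ₀ = −(1.2 × 10⁻⁴)(+1.7) + (7.6 × 10⁻⁴)(+0.46) = 1.456 × 10⁻⁴.
Δρ = 1025 × (1.456 × 10⁻⁴) = +0.15 kg m⁻³.
Positive Δρ: denser below, stable.

+0.15 kg m⁻³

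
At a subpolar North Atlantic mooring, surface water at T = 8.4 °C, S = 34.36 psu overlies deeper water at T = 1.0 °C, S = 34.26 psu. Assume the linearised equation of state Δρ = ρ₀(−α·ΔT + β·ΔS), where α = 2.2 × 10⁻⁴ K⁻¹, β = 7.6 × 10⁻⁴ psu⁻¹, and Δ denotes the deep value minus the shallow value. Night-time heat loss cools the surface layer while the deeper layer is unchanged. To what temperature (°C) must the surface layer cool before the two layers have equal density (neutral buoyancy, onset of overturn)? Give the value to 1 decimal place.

Neutral buoyancy requires Δρ = 0, i.e. −α(T_deep − T_surf′) + β(S_deep − S_surf) = 0.
T_surf′ = T_deep − (β/α)·ΔS = 1.0 − (7.6 × 10⁻⁴/2.2 × 10⁻⁴)·(-0.10) = 1.345 °C.
Cooling required: 8.4 − (1.345) = 7.055 °C.

1.3 °C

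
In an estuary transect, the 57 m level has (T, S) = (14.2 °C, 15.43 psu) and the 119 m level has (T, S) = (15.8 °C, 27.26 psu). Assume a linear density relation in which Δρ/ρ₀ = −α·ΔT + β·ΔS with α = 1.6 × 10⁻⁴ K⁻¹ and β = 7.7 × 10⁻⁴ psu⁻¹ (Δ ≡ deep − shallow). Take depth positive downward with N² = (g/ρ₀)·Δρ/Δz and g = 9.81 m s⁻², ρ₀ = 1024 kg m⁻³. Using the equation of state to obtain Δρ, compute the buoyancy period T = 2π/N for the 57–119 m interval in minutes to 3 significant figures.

ΔT = +1.6 K, ΔS = +11.83 psu (deep − shallow).
Δρ/ρ₀ = −αΔT + βΔS = -2.56 × 10⁻⁴ + 9.1091 × 10⁻³ = 8.8531 × 10⁻³, so Δρ ≈ 9.066 kg m⁻³.
N² = (g/ρ₀)·Δρ/Δz = g·(Δρ/ρ₀)/Δz = 9.81 × 8.8531 × 10⁻³ / 62 = 1.4008 × 10⁻³ s⁻².
N = √(1.4008 × 10⁻³) = 0.037427 rad s⁻¹ → T = 2π/N = 167.88 s = 2.7980 min ≈ 2.80 min.

2.80 min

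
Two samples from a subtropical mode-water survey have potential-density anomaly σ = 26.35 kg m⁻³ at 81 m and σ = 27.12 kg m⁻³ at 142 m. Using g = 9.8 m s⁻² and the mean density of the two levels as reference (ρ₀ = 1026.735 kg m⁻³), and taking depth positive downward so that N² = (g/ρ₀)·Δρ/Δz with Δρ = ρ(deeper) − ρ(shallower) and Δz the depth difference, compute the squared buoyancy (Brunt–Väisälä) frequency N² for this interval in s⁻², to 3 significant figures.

Δρ = 1027.12 − 1026.35 = 0.77 kg m⁻³ over Δz = 142 − 81 = 61 m.
N² = (9.8/1026.735) × (0.77/61) = 1.2048 × 10⁻⁴ s⁻² ≈ 1.20 × 10⁻⁴ s⁻².

1.20 × 10⁻⁴ s⁻²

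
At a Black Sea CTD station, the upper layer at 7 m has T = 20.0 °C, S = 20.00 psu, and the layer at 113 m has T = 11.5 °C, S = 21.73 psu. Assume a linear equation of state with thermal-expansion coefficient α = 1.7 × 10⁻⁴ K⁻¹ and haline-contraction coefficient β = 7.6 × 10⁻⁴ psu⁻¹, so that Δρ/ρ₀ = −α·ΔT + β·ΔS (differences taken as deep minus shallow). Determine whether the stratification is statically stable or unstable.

ΔT = 11.5 − 20.0 = -8.5 K and ΔS = 21.73 − 20.00 = +1.73 psu (deep − shallow).
−αΔT = 1.445 × 10⁻³; βΔS = 1.3148 × 10⁻³; sum Δρ/ρ₀ = 2.7598 × 10⁻³.
Δρ/ρ₀ > 0, so Δρ > 0: deeper water is denser → statically stable.

stable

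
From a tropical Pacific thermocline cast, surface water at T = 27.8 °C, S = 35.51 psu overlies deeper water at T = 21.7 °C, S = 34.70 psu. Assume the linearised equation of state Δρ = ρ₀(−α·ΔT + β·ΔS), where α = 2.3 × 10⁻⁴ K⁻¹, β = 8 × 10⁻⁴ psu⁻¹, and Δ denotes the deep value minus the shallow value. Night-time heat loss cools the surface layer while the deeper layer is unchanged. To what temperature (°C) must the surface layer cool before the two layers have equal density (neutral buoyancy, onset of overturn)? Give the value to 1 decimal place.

24.5 °C

Neutral buoyancy requires Δρ = 0, i.e. −α(T_deep − T_surf′) + β(S_deep − S_surf) = 0.
T_surf′ = T_deep − (β/α)·ΔS = 21.7 − (8 × 10⁻⁴/2.3 × 10⁻⁴)·(-0.81) = 24.517 °C.
Cooling required: 27.8 − (24.517) = 3.283 °C.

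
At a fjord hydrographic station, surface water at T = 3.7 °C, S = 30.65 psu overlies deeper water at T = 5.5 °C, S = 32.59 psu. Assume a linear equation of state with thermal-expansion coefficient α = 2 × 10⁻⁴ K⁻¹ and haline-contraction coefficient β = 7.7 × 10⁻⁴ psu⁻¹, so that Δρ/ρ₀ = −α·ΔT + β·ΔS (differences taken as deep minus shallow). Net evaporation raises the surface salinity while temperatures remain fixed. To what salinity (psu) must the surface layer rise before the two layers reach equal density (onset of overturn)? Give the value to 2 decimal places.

32.12 psu

Neutral buoyancy requires −α(T_deep − T_surf) + β(S_deep − S_surf′) = 0.
S_surf′ = S_deep − (α/β)·ΔT = 32.59 − (2 × 10⁻⁴/7.7 × 10⁻⁴)·(+1.8) = 32.1225 psu.
Increase required: 32.1225 − 30.65 = 1.4725 psu.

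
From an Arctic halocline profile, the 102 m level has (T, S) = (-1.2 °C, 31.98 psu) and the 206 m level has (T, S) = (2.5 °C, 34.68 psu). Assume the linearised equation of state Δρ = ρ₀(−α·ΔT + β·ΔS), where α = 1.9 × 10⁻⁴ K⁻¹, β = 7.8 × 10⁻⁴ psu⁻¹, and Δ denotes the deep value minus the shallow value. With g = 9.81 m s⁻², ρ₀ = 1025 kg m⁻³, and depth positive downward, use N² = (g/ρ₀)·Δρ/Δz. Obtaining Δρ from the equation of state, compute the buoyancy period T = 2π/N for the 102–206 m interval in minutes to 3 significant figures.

ΔT = +3.7 K, ΔS = +2.70 psu (deep − shallow).
Δρ/ρ₀ = −αΔT + βΔS = -7.03 × 10⁻⁴ + 2.106 × 10⁻³ = 1.403 × 10⁻³, so Δρ ≈ 1.438 kg m⁻³.
N² = (g/ρ₀)·Δρ/Δz = g·(Δρ/ρ₀)/Δz = 9.81 × 1.403 × 10⁻³ / 104 = 1.3234 × 10⁻⁴ s⁻².
N = √(1.3234 × 10⁻⁴) = 0.011504 rad s⁻¹ → T = 2π/N = 546.17 s = 9.1028 min ≈ 9.10 min.

9.10 min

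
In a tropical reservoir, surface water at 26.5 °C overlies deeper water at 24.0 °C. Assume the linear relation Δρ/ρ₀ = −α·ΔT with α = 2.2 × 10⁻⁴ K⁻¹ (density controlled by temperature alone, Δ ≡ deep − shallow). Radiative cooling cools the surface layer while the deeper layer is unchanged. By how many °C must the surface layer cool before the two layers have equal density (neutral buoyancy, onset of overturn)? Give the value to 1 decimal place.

2.5 °C

With temperature the only control, equal density requires T_surf′ = T_deep.
T_surf′ = 24.0 °C.
Cooling required: 26.5 − 24.0 = 2.5 °C.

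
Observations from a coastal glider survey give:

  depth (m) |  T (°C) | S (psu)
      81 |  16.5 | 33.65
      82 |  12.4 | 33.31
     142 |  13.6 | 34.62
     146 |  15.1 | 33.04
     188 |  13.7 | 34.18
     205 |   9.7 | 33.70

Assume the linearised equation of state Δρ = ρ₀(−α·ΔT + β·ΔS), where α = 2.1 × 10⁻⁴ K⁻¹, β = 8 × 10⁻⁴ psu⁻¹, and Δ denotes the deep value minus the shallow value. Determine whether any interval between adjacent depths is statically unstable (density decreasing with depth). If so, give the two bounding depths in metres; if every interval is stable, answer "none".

Evaluate Δρ/ρ₀ = −αΔT + βΔS across each adjacent pair:
  81–82 m: −αΔT+βΔS = −(2.1 × 10⁻⁴)(-4.1)+(8 × 10⁻⁴)(-0.34) = 5.9 × 10⁻⁴ → stable
  82–142 m: −αΔT+βΔS = −(2.1 × 10⁻⁴)(+1.2)+(8 × 10⁻⁴)(+1.31) = 8.0 × 10⁻⁴ → stable
  142–146 m: −αΔT+βΔS = −(2.1 × 10⁻⁴)(+1.5)+(8 × 10⁻⁴)(-1.58) = -1.6 × 10⁻³ → UNSTABLE
  146–188 m: −αΔT+βΔS = −(2.1 × 10⁻⁴)(-1.4)+(8 × 10⁻⁴)(+1.14) = 1.2 × 10⁻³ → stable
  188–205 m: −αΔT+βΔS = −(2.1 × 10⁻⁴)(-4.0)+(8 × 10⁻⁴)(-0.48) = 4.6 × 10⁻⁴ → stable
The 142–146 m interval has Δρ < 0: lighter water underlies denser water.

142–146 m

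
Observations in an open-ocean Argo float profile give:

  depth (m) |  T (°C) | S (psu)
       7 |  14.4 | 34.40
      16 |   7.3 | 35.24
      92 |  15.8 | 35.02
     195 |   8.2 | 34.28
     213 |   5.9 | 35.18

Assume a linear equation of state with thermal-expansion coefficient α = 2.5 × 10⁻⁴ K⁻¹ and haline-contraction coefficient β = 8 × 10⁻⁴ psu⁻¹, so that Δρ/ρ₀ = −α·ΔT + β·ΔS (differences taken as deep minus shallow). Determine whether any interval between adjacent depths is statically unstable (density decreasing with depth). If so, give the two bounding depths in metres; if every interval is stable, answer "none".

Evaluate Δρ/ρ₀ = −αΔT + βΔS across each adjacent pair:
  7–16 m: −αΔT+βΔS = −(2.5 × 10⁻⁴)(-7.1)+(8 × 10⁻⁴)(+0.84) = 2.4 × 10⁻³ → stable
  16–92 m: −αΔT+βΔS = −(2.5 × 10⁻⁴)(+8.5)+(8 × 10⁻⁴)(-0.22) = -2.3 × 10⁻³ → UNSTABLE
  92–195 m: −αΔT+βΔS = −(2.5 × 10⁻⁴)(-7.6)+(8 × 10⁻⁴)(-0.74) = 1.3 × 10⁻³ → stable
  195–213 m: −αΔT+βΔS = −(2.5 × 10⁻⁴)(-2.3)+(8 × 10⁻⁴)(+0.90) = 1.3 × 10⁻³ → stable
The 16–92 m interval has Δρ < 0: lighter water underlies denser water.

16–92 m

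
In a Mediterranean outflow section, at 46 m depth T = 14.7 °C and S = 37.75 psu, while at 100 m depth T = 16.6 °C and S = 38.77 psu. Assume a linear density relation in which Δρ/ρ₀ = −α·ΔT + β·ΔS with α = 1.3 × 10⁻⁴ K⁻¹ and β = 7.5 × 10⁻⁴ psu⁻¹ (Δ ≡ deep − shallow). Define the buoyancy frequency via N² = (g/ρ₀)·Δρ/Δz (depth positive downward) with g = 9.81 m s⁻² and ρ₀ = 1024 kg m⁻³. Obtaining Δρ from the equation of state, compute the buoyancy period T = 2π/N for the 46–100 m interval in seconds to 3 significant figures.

648 s

ΔT = +1.9 K, ΔS = +1.02 psu (deep − shallow).
Δρ/ρ₀ = −αΔT + βΔS = -2.47 × 10⁻⁴ + 7.65 × 10⁻⁴ = 5.18 × 10⁻⁴, so Δρ ≈ 0.5304 kg m⁻³.
N² = (g/ρ₀)·Δρ/Δz = g·(Δρ/ρ₀)/Δz = 9.81 × 5.18 × 10⁻⁴ / 54 = 9.4103 × 10⁻⁵ s⁻².
N = √(9.4103 × 10⁻⁵) = 9.7007 × 10⁻³ rad s⁻¹ → T = 2π/N = 647.70 s ≈ 648 s.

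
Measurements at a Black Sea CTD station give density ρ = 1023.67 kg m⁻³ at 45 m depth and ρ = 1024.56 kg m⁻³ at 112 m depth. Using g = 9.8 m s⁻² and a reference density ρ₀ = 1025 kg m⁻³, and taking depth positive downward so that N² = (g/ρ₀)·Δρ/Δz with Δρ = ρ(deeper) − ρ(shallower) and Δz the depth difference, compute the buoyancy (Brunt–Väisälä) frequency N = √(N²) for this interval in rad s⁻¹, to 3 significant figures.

0.0113 rad s⁻¹

Δρ = 1024.56 − 1023.67 = 0.89 kg m⁻³ over Δz = 112 − 45 = 67 m.
N² = (9.8/1025) × (0.89/67) = 1.2700 × 10⁻⁴ s⁻².
N = √(1.2700 × 10⁻⁴) = 0.011269 rad s⁻¹ ≈ 0.0113 rad s⁻¹.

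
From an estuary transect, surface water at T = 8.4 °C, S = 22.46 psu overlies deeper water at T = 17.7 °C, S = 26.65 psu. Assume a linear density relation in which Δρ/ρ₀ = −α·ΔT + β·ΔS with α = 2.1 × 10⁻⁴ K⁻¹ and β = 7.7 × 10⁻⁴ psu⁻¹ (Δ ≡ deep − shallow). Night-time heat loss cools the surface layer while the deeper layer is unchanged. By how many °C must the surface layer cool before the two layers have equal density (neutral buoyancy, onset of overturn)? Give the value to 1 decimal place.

Neutral buoyancy requires Δρ = 0, i.e. −α(T_deep − T_surf′) + β(S_deep − S_surf) = 0.
T_surf′ = T_deep − (β/α)·ΔS = 17.7 − (7.7 × 10⁻⁴/2.1 × 10⁻⁴)·(+4.19) = 2.337 °C.
Cooling required: 8.4 − (2.337) = 6.063 °C.

6.1 °C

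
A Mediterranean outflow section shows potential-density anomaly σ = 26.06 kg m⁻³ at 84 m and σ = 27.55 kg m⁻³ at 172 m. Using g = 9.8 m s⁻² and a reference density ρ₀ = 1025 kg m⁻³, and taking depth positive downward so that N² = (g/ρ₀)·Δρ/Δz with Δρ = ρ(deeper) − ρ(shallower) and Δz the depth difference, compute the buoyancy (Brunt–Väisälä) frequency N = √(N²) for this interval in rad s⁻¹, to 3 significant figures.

Δρ = 1027.55 − 1026.06 = 1.49 kg m⁻³ over Δz = 172 − 84 = 88 m.
N² = (9.8/1025) × (1.49/88) = 1.6188 × 10⁻⁴ s⁻².
N = √(1.6188 × 10⁻⁴) = 0.012723 rad s⁻¹ ≈ 0.0127 rad s⁻¹.

0.0127 rad s⁻¹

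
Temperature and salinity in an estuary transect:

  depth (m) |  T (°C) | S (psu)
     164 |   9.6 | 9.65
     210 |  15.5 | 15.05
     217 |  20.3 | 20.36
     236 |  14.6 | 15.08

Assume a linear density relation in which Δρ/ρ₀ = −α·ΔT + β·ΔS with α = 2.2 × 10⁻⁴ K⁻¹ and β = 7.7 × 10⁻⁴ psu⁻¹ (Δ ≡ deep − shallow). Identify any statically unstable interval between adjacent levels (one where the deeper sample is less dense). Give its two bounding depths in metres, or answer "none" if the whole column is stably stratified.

217–236 m

Evaluate Δρ/ρ₀ = −αΔT + βΔS across each adjacent pair:
  164–210 m: −αΔT+βΔS = −(2.2 × 10⁻⁴)(+5.9)+(7.7 × 10⁻⁴)(+5.40) = 2.9 × 10⁻³ → stable
  210–217 m: −αΔT+βΔS = −(2.2 × 10⁻⁴)(+4.8)+(7.7 × 10⁻⁴)(+5.31) = 3.0 × 10⁻³ → stable
  217–236 m: −αΔT+βΔS = −(2.2 × 10⁻⁴)(-5.7)+(7.7 × 10⁻⁴)(-5.28) = -2.8 × 10⁻³ → UNSTABLE
The 217–236 m interval has Δρ < 0: lighter water underlies denser water.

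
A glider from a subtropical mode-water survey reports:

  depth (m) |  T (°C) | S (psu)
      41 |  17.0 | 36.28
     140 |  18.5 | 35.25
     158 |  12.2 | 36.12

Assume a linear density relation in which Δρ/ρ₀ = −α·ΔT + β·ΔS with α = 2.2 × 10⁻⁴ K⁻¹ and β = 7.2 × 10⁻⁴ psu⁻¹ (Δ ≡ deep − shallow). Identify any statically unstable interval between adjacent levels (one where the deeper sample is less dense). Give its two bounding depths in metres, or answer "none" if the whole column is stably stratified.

41–140 m

Evaluate Δρ/ρ₀ = −αΔT + βΔS across each adjacent pair:
  41–140 m: −αΔT+βΔS = −(2.2 × 10⁻⁴)(+1.5)+(7.2 × 10⁻⁴)(-1.03) = -1.1 × 10⁻³ → UNSTABLE
  140–158 m: −αΔT+βΔS = −(2.2 × 10⁻⁴)(-6.3)+(7.2 × 10⁻⁴)(+0.87) = 2.0 × 10⁻³ → stable
The 41–140 m interval has Δρ < 0: lighter water underlies denser water.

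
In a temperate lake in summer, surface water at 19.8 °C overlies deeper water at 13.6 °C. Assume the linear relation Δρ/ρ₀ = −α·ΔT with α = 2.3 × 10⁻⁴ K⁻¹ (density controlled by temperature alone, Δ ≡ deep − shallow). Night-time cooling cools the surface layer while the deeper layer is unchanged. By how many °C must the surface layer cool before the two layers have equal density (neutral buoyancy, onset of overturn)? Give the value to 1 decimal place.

With temperature the only control, equal density requires T_surf′ = T_deep.
T_surf′ = 13.6 °C.
Cooling required: 19.8 − 13.6 = 6.2 °C.

6.2 °C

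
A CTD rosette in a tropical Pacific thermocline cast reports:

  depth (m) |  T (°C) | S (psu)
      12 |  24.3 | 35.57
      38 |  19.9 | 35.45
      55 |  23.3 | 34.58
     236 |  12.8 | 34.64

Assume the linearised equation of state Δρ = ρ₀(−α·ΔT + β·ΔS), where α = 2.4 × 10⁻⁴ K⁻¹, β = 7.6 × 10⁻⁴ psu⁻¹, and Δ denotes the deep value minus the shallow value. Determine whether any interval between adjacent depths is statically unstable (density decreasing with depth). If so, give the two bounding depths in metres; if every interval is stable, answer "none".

38–55 m

Evaluate Δρ/ρ₀ = −αΔT + βΔS across each adjacent pair:
  12–38 m: −αΔT+βΔS = −(2.4 × 10⁻⁴)(-4.4)+(7.6 × 10⁻⁴)(-0.12) = 9.6 × 10⁻⁴ → stable
  38–55 m: −αΔT+βΔS = −(2.4 × 10⁻⁴)(+3.4)+(7.6 × 10⁻⁴)(-0.87) = -1.5 × 10⁻³ → UNSTABLE
  55–236 m: −αΔT+βΔS = −(2.4 × 10⁻⁴)(-10.5)+(7.6 × 10⁻⁴)(+0.06) = 2.6 × 10⁻³ → stable
The 38–55 m interval has Δρ < 0: lighter water underlies denser water.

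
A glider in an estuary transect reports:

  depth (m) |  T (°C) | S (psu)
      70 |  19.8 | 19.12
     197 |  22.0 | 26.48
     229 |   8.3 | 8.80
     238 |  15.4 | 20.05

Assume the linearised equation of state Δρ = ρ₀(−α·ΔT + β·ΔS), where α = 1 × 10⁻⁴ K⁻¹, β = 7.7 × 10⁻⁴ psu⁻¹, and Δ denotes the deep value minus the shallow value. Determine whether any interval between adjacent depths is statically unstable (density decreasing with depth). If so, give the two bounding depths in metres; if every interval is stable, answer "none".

Evaluate Δρ/ρ₀ = −αΔT + βΔS across each adjacent pair:
  70–197 m: −αΔT+βΔS = −(1 × 10⁻⁴)(+2.2)+(7.7 × 10⁻⁴)(+7.36) = 5.4 × 10⁻³ → stable
  197–229 m: −αΔT+βΔS = −(1 × 10⁻⁴)(-13.7)+(7.7 × 10⁻⁴)(-17.68) = -0.012 → UNSTABLE
  229–238 m: −αΔT+βΔS = −(1 × 10⁻⁴)(+7.1)+(7.7 × 10⁻⁴)(+11.25) = 8.0 × 10⁻³ → stable
The 197–229 m interval has Δρ < 0: lighter water underlies denser water.

197–229 m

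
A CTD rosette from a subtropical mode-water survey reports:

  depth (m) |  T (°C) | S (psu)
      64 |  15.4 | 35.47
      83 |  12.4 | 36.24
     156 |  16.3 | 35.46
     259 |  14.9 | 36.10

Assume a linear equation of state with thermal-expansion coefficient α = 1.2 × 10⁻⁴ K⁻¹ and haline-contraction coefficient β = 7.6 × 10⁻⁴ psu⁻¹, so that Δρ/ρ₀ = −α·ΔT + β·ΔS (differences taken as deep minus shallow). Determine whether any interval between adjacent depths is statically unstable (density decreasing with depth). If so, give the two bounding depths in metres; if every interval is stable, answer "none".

83–156 m

Evaluate Δρ/ρ₀ = −αΔT + βΔS across each adjacent pair:
  64–83 m: −αΔT+βΔS = −(1.2 × 10⁻⁴)(-3.0)+(7.6 × 10⁻⁴)(+0.77) = 9.5 × 10⁻⁴ → stable
  83–156 m: −αΔT+βΔS = −(1.2 × 10⁻⁴)(+3.9)+(7.6 × 10⁻⁴)(-0.78) = -1.1 × 10⁻³ → UNSTABLE
  156–259 m: −αΔT+βΔS = −(1.2 × 10⁻⁴)(-1.4)+(7.6 × 10⁻⁴)(+0.64) = 6.5 × 10⁻⁴ → stable
The 83–156 m interval has Δρ < 0: lighter water underlies denser water.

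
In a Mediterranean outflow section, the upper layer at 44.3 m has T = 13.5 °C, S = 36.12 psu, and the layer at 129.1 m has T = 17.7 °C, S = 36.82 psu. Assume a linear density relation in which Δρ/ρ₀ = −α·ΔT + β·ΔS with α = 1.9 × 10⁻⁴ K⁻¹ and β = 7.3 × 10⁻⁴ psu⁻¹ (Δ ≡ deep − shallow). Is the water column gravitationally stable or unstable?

ΔT = 17.7 − 13.5 = +4.2 K and ΔS = 36.82 − 36.12 = +0.70 psu (deep − shallow).
−αΔT = -7.98 × 10⁻⁴; βΔS = 5.11 × 10⁻⁴; sum Δρ/ρ₀ = -2.87 × 10⁻⁴.
Δρ/ρ₀ < 0, so Δρ < 0: deeper water is lighter → statically unstable; the column would overturn.

unstable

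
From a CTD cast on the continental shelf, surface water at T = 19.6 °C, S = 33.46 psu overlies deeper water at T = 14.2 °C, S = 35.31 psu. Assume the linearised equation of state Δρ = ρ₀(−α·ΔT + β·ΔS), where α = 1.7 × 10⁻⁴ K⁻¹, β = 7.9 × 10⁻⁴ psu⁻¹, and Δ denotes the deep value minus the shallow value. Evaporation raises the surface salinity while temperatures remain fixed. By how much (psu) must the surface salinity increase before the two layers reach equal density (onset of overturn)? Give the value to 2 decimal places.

3.01 psu

Neutral buoyancy requires −α(T_deep − T_surf) + β(S_deep − S_surf′) = 0.
S_surf′ = S_deep − (α/β)·ΔT = 35.31 − (1.7 × 10⁻⁴/7.9 × 10⁻⁴)·(-5.4) = 36.4720 psu.
Increase required: 36.4720 − 33.46 = 3.0120 psu.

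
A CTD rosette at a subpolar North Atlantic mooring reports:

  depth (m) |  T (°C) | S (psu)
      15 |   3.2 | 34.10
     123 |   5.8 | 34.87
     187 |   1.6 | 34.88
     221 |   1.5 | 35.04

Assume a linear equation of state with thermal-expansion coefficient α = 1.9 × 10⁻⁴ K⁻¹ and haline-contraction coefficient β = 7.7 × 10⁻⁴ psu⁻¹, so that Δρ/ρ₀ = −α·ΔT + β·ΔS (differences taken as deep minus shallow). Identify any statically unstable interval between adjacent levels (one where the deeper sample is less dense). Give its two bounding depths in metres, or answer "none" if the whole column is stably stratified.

Evaluate Δρ/ρ₀ = −αΔT + βΔS across each adjacent pair:
  15–123 m: −αΔT+βΔS = −(1.9 × 10⁻⁴)(+2.6)+(7.7 × 10⁻⁴)(+0.77) = 9.9 × 10⁻⁵ → stable
  123–187 m: −αΔT+βΔS = −(1.9 × 10⁻⁴)(-4.2)+(7.7 × 10⁻⁴)(+0.01) = 8.1 × 10⁻⁴ → stable
  187–221 m: −αΔT+βΔS = −(1.9 × 10⁻⁴)(-0.1)+(7.7 × 10⁻⁴)(+0.16) = 1.4 × 10⁻⁴ → stable
Every interval has Δρ > 0: the column is stably stratified throughout.

none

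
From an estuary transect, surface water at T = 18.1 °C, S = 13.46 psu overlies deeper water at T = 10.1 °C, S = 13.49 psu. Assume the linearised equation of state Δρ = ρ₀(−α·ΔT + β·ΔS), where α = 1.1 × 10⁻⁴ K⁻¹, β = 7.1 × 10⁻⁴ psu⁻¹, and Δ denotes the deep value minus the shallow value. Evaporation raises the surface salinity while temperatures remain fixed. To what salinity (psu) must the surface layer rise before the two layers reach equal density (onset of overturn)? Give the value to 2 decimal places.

Neutral buoyancy requires −α(T_deep − T_surf) + β(S_deep − S_surf′) = 0.
S_surf′ = S_deep − (α/β)·ΔT = 13.49 − (1.1 × 10⁻⁴/7.1 × 10⁻⁴)·(-8.0) = 14.7294 psu.
Increase required: 14.7294 − 13.46 = 1.2694 psu.

14.73 psu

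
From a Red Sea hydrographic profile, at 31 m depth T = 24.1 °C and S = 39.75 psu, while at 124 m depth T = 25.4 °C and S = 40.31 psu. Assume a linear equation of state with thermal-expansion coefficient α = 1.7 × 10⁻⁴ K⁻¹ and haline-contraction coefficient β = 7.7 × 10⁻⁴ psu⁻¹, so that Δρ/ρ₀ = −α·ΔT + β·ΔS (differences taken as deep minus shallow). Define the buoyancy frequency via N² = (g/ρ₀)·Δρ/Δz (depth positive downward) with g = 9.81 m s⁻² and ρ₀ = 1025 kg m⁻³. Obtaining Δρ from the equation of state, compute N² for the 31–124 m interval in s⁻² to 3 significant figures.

ΔT = +1.3 K, ΔS = +0.56 psu (deep − shallow).
Δρ/ρ₀ = −αΔT + βΔS = -2.21 × 10⁻⁴ + 4.312 × 10⁻⁴ = 2.102 × 10⁻⁴, so Δρ ≈ 0.2155 kg m⁻³.
N² = (g/ρ₀)·Δρ/Δz = g·(Δρ/ρ₀)/Δz = 9.81 × 2.102 × 10⁻⁴ / 93 = 2.2173 × 10⁻⁵ s⁻² ≈ 2.22 × 10⁻⁵ s⁻².

2.22 × 10⁻⁵ s⁻²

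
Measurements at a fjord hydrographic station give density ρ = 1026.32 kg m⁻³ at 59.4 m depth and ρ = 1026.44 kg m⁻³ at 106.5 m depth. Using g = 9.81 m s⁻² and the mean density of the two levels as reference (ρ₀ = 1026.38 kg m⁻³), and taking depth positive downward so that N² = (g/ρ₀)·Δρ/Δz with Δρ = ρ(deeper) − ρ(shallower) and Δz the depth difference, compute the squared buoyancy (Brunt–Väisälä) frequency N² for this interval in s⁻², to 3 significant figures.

Δρ = 1026.44 − 1026.32 = 0.12 kg m⁻³ over Δz = 106.5 − 59.4 = 47.1 m.
N² = (9.81/1026.38) × (0.12/47.1) = 2.4351 × 10⁻⁵ s⁻² ≈ 2.44 × 10⁻⁵ s⁻².
N² > 0, so the interval is statically stable.

2.44 × 10⁻⁵ s⁻²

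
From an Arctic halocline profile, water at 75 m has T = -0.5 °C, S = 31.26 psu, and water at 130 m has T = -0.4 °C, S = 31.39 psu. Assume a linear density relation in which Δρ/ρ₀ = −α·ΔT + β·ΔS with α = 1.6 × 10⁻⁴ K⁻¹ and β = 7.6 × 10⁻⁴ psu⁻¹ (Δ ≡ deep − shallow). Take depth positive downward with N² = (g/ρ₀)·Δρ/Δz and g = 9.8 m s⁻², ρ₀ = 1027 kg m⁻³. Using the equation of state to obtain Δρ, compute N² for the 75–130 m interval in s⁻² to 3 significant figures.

ΔT = +0.1 K, ΔS = +0.13 psu (deep − shallow).
Δρ/ρ₀ = −αΔT + βΔS = -1.60 × 10⁻⁵ + 9.88 × 10⁻⁵ = 8.28 × 10⁻⁵, so Δρ ≈ 0.08504 kg m⁻³.
N² = (g/ρ₀)·Δρ/Δz = g·(Δρ/ρ₀)/Δz = 9.8 × 8.28 × 10⁻⁵ / 55 = 1.4753 × 10⁻⁵ s⁻² ≈ 1.48 × 10⁻⁵ s⁻².

1.48 × 10⁻⁵ s⁻²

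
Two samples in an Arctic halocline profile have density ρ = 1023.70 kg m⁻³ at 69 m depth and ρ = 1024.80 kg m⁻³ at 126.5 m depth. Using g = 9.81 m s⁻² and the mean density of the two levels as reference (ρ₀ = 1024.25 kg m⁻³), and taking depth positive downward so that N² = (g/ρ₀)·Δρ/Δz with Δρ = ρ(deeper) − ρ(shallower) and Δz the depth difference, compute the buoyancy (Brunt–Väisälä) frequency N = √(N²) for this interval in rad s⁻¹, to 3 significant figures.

Δρ = 1024.80 − 1023.70 = 1.10 kg m⁻³ over Δz = 126.5 − 69 = 57.5 m.
N² = (9.81/1024.25) × (1.10/57.5) = 1.8323 × 10⁻⁴ s⁻².
N = √(1.8323 × 10⁻⁴) = 0.013536 rad s⁻¹ ≈ 0.0135 rad s⁻¹.

0.0135 rad s⁻¹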